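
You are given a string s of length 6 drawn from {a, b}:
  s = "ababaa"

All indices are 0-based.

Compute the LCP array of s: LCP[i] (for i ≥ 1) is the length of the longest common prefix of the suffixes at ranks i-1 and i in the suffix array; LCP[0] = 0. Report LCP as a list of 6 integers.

[0, 1, 1, 3, 0, 2]

rank | idx | suffix
   0 |   5 | a
   1 |   4 | aa
   2 |   2 | abaa
   3 |   0 | ababaa
   4 |   3 | baa
   5 |   1 | babaa

SA = [5, 4, 2, 0, 3, 1]
i: (SA[i-1],SA[i]) lcp shared
  1: (5,4) 1 'a'
  2: (4,2) 1 'a'
  3: (2,0) 3 'aba'
  4: (0,3) 0 ''
  5: (3,1) 2 'ba'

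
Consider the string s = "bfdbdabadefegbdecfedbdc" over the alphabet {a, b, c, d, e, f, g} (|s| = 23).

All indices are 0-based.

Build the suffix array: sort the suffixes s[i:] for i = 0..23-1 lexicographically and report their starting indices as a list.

rank | idx | suffix
   0 |   5 | abadefegbdecfedbdc
   1 |   7 | adefegbdecfedbdc
   2 |   6 | badefegbdecfedbdc
   3 |   3 | bdabadefegbdecfedbdc
   4 |  20 | bdc
   5 |  13 | bdecfedbdc
   6 |   0 | bfdbdabadefegbdecfedbdc
   7 |  22 | c
   8 |  16 | cfedbdc
   9 |   4 | dabadefegbdecfedbdc
  10 |   2 | dbdabadefegbdecfedbdc
  11 |  19 | dbdc
  12 |  21 | dc
  13 |  14 | decfedbdc
  14 |   8 | defegbdecfedbdc
  15 |  15 | ecfedbdc
  16 |  18 | edbdc
  17 |   9 | efegbdecfedbdc
  18 |  11 | egbdecfedbdc
  19 |   1 | fdbdabadefegbdecfedbdc
  20 |  17 | fedbdc
  21 |  10 | fegbdecfedbdc
  22 |  12 | gbdecfedbdc

[5, 7, 6, 3, 20, 13, 0, 22, 16, 4, 2, 19, 21, 14, 8, 15, 18, 9, 11, 1, 17, 10, 12]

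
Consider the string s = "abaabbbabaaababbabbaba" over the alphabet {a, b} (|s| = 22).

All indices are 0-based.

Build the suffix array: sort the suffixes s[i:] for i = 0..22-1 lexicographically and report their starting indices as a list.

[21, 9, 10, 2, 19, 7, 0, 11, 16, 13, 3, 20, 8, 1, 18, 6, 15, 12, 17, 5, 14, 4]

sorted suffixes:
  #0 SA[0]=21  'a'
  #1 SA[1]=9  'aaababbabbaba'
  #2 SA[2]=10  'aababbabbaba'
  #3 SA[3]=2  'aabbbabaaababbabbaba'
  #4 SA[4]=19  'aba'
  #5 SA[5]=7  'abaaababbabbaba'
  #6 SA[6]=0  'abaabbbabaaababbabbaba'
  #7 SA[7]=11  'ababbabbaba'
  #8 SA[8]=16  'abbaba'
  #9 SA[9]=13  'abbabbaba'
  #10 SA[10]=3  'abbbabaaababbabbaba'
  #11 SA[11]=20  'ba'
  #12 SA[12]=8  'baaababbabbaba'
  #13 SA[13]=1  'baabbbabaaababbabbaba'
  #14 SA[14]=18  'baba'
  #15 SA[15]=6  'babaaababbabbaba'
  #16 SA[16]=15  'babbaba'
  #17 SA[17]=12  'babbabbaba'
  #18 SA[18]=17  'bbaba'
  #19 SA[19]=5  'bbabaaababbabbaba'
  #20 SA[20]=14  'bbabbaba'
  #21 SA[21]=4  'bbbabaaababbabbaba'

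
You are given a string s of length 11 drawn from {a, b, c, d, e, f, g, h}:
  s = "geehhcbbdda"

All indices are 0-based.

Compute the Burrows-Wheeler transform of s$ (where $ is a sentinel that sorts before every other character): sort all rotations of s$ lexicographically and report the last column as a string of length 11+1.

adcbhdbge$he

rank  rotation      last
    0  $geehhcbbdda  a
    1  a$geehhcbbdd  d
    2  bbdda$geehhc  c
    3  bdda$geehhcb  b
    4  cbbdda$geehh  h
    5  da$geehhcbbd  d
    6  dda$geehhcbb  b
    7  eehhcbbdda$g  g
    8  ehhcbbdda$ge  e
    9  geehhcbbdda$  $
   10  hcbbdda$geeh  h
   11  hhcbbdda$gee  e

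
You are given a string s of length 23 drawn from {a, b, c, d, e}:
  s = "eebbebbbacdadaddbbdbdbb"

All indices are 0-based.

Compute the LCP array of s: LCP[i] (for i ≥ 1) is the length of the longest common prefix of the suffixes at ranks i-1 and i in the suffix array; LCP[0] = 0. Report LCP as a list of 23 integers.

[0, 1, 2, 0, 1, 1, 2, 2, 2, 2, 1, 3, 1, 0, 0, 3, 1, 3, 2, 1, 0, 3, 1]

rank→(start, suffix):
  0 → (8, 'acdadaddbbdbdbb')
  1 → (11, 'adaddbbdbdbb')
  2 → (13, 'addbbdbdbb')
  3 → (22, 'b')
  4 → (7, 'bacdadaddbbdbdbb')
  5 → (21, 'bb')
  6 → (6, 'bbacdadaddbbdbdbb')
  7 → (5, 'bbbacdadaddbbdbdbb')
  8 → (16, 'bbdbdbb')
  9 → (2, 'bbebbbacdadaddbbdbdbb')
  10 → (19, 'bdbb')
  11 → (17, 'bdbdbb')
  12 → (3, 'bebbbacdadaddbbdbdbb')
  13 → (9, 'cdadaddbbdbdbb')
  14 → (10, 'dadaddbbdbdbb')
  15 → (12, 'daddbbdbdbb')
  16 → (20, 'dbb')
  17 → (15, 'dbbdbdbb')
  18 → (18, 'dbdbb')
  19 → (14, 'ddbbdbdbb')
  20 → (4, 'ebbbacdadaddbbdbdbb')
  21 → (1, 'ebbebbbacdadaddbbdbdbb')
  22 → (0, 'eebbebbbacdadaddbbdbdbb')

SA = [8, 11, 13, 22, 7, 21, 6, 5, 16, 2, 19, 17, 3, 9, 10, 12, 20, 15, 18, 14, 4, 1, 0]
[i] adj suffixes → lcp
  [1] 8/11 → 1 ('a')
  [2] 11/13 → 2 ('ad')
  [3] 13/22 → 0 ('')
  [4] 22/7 → 1 ('b')
  [5] 7/21 → 1 ('b')
  [6] 21/6 → 2 ('bb')
  [7] 6/5 → 2 ('bb')
  [8] 5/16 → 2 ('bb')
  [9] 16/2 → 2 ('bb')
  [10] 2/19 → 1 ('b')
  [11] 19/17 → 3 ('bdb')
  [12] 17/3 → 1 ('b')
  [13] 3/9 → 0 ('')
  [14] 9/10 → 0 ('')
  [15] 10/12 → 3 ('dad')
  [16] 12/20 → 1 ('d')
  [17] 20/15 → 3 ('dbb')
  [18] 15/18 → 2 ('db')
  [19] 18/14 → 1 ('d')
  [20] 14/4 → 0 ('')
  [21] 4/1 → 3 ('ebb')
  [22] 1/0 → 1 ('e')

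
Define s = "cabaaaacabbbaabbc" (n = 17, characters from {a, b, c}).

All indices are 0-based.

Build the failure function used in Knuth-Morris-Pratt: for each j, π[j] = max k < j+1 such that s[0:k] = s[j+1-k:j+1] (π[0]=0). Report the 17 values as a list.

[0, 0, 0, 0, 0, 0, 0, 1, 2, 3, 0, 0, 0, 0, 0, 0, 1]

π[0] = 0
j=1 s[j]='a': π[1]=0 (border '')
j=2 s[j]='b': π[2]=0 (border '')
j=3 s[j]='a': π[3]=0 (border '')
j=4 s[j]='a': π[4]=0 (border '')
j=5 s[j]='a': π[5]=0 (border '')
j=6 s[j]='a': π[6]=0 (border '')
j=7 s[j]='c': π[7]=1 (border 'c')
j=8 s[j]='a': π[8]=2 (border 'ca')
j=9 s[j]='b': π[9]=3 (border 'cab')
j=10 s[j]='b': k: 3→0; π[10]=0 (border '')
j=11 s[j]='b': π[11]=0 (border '')
j=12 s[j]='a': π[12]=0 (border '')
j=13 s[j]='a': π[13]=0 (border '')
j=14 s[j]='b': π[14]=0 (border '')
j=15 s[j]='b': π[15]=0 (border '')
j=16 s[j]='c': π[16]=1 (border 'c')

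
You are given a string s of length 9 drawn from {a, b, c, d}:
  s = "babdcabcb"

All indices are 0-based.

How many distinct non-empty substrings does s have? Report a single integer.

rank | idx | suffix
   0 |   5 | abcb
   1 |   1 | abdcabcb
   2 |   8 | b
   3 |   0 | babdcabcb
   4 |   6 | bcb
   5 |   2 | bdcabcb
   6 |   4 | cabcb
   7 |   7 | cb
   8 |   3 | dcabcb

SA = [5, 1, 8, 0, 6, 2, 4, 7, 3]
rank  pair      lcp
   1  s[5:],s[1:]  2  'ab'
   2  s[1:],s[8:]  0  ''
   3  s[8:],s[0:]  1  'b'
   4  s[0:],s[6:]  1  'b'
   5  s[6:],s[2:]  1  'b'
   6  s[2:],s[4:]  0  ''
   7  s[4:],s[7:]  1  'c'
   8  s[7:],s[3:]  0  ''

n(n+1)/2 = 9·10/2 = 45
Σ LCP = 0 + 2 + 0 + 1 + 1 + 1 + 0 + 1 + 0 = 6
distinct = 45 − 6 = 39

39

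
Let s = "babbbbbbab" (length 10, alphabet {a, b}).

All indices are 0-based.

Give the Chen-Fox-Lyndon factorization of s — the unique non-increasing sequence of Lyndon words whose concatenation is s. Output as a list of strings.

emit factor 1: 'b' (i=0, period=1)
emit factor 2: 'abbbbbb' (i=1, period=7)
emit factor 3: 'ab' (i=8, period=2)

["b", "abbbbbb", "ab"]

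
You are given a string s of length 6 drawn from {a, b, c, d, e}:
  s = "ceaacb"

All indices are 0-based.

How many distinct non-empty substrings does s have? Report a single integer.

19

sorted suffixes:
  #0 SA[0]=2  'aacb'
  #1 SA[1]=3  'acb'
  #2 SA[2]=5  'b'
  #3 SA[3]=4  'cb'
  #4 SA[4]=0  'ceaacb'
  #5 SA[5]=1  'eaacb'

SA = [2, 3, 5, 4, 0, 1]
rank  pair      lcp
   1  s[2:],s[3:]  1  'a'
   2  s[3:],s[5:]  0  ''
   3  s[5:],s[4:]  0  ''
   4  s[4:],s[0:]  1  'c'
   5  s[0:],s[1:]  0  ''

n(n+1)/2 = 6·7/2 = 21
Σ LCP = 0 + 1 + 0 + 0 + 1 + 0 = 2
distinct = 21 − 2 = 19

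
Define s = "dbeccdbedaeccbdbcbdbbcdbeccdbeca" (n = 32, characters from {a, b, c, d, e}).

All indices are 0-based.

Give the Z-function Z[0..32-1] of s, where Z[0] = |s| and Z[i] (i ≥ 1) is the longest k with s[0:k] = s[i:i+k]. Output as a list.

Z[0]=32
i=1: fresh scan; Z[1]=0
i=2: fresh scan; Z[2]=0
i=3: fresh scan; Z[3]=0
i=4: fresh scan; Z[4]=0
i=5: fresh scan; Z[5]=3 extend→box=[5,8)
i=6: min(r-i=2, Z[1]=0)=0; Z[6]=0
i=7: min(r-i=1, Z[2]=0)=0; Z[7]=0
i=8: fresh scan; Z[8]=1 extend→box=[8,9)
i=9: fresh scan; Z[9]=0
i=10: fresh scan; Z[10]=0
i=11: fresh scan; Z[11]=0
i=12: fresh scan; Z[12]=0
i=13: fresh scan; Z[13]=0
i=14: fresh scan; Z[14]=2 extend→box=[14,16)
i=15: min(r-i=1, Z[1]=0)=0; Z[15]=0
i=16: fresh scan; Z[16]=0
i=17: fresh scan; Z[17]=0
i=18: fresh scan; Z[18]=2 extend→box=[18,20)
i=19: min(r-i=1, Z[1]=0)=0; Z[19]=0
i=20: fresh scan; Z[20]=0
i=21: fresh scan; Z[21]=0
i=22: fresh scan; Z[22]=8 extend→box=[22,30)
i=23: min(r-i=7, Z[1]=0)=0; Z[23]=0
i=24: min(r-i=6, Z[2]=0)=0; Z[24]=0
i=25: min(r-i=5, Z[3]=0)=0; Z[25]=0
i=26: min(r-i=4, Z[4]=0)=0; Z[26]=0
i=27: min(r-i=3, Z[5]=3)=3; Z[27]=4 extend→box=[27,31)
i=28: min(r-i=3, Z[1]=0)=0; Z[28]=0
i=29: min(r-i=2, Z[2]=0)=0; Z[29]=0
i=30: min(r-i=1, Z[3]=0)=0; Z[30]=0
i=31: fresh scan; Z[31]=0

[32, 0, 0, 0, 0, 3, 0, 0, 1, 0, 0, 0, 0, 0, 2, 0, 0, 0, 2, 0, 0, 0, 8, 0, 0, 0, 0, 4, 0, 0, 0, 0]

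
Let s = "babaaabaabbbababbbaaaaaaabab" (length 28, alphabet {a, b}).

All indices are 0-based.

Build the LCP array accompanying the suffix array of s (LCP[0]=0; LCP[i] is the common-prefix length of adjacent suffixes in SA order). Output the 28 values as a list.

rank | idx | suffix
   0 |  18 | aaaaaaabab
   1 |  19 | aaaaaabab
   2 |  20 | aaaaabab
   3 |  21 | aaaabab
   4 |   3 | aaabaabbbababbbaaaaaaabab
   5 |  22 | aaabab
   6 |   4 | aabaabbbababbbaaaaaaabab
   7 |  23 | aabab
   8 |   7 | aabbbababbbaaaaaaabab
   9 |  26 | ab
  10 |   1 | abaaabaabbbababbbaaaaaaabab
  11 |   5 | abaabbbababbbaaaaaaabab
  12 |  24 | abab
  13 |  12 | ababbbaaaaaaabab
  14 |  14 | abbbaaaaaaabab
  15 |   8 | abbbababbbaaaaaaabab
  16 |  27 | b
  17 |  17 | baaaaaaabab
  18 |   2 | baaabaabbbababbbaaaaaaabab
  19 |   6 | baabbbababbbaaaaaaabab
  20 |  25 | bab
  21 |   0 | babaaabaabbbababbbaaaaaaabab
  22 |  11 | bababbbaaaaaaabab
  23 |  13 | babbbaaaaaaabab
  24 |  16 | bbaaaaaaabab
  25 |  10 | bbababbbaaaaaaabab
  26 |  15 | bbbaaaaaaabab
  27 |   9 | bbbababbbaaaaaaabab

SA = [18, 19, 20, 21, 3, 22, 4, 23, 7, 26, 1, 5, 24, 12, 14, 8, 27, 17, 2, 6, 25, 0, 11, 13, 16, 10, 15, 9]
i: (SA[i-1],SA[i]) lcp shared
  1: (18,19) 6 'aaaaaa'
  2: (19,20) 5 'aaaaa'
  3: (20,21) 4 'aaaa'
  4: (21,3) 3 'aaa'
  5: (3,22) 5 'aaaba'
  6: (22,4) 2 'aa'
  7: (4,23) 4 'aaba'
  8: (23,7) 3 'aab'
  9: (7,26) 1 'a'
  10: (26,1) 2 'ab'
  11: (1,5) 4 'abaa'
  12: (5,24) 3 'aba'
  13: (24,12) 4 'abab'
  14: (12,14) 2 'ab'
  15: (14,8) 5 'abbba'
  16: (8,27) 0 ''
  17: (27,17) 1 'b'
  18: (17,2) 4 'baaa'
  19: (2,6) 3 'baa'
  20: (6,25) 2 'ba'
  21: (25,0) 3 'bab'
  22: (0,11) 4 'baba'
  23: (11,13) 3 'bab'
  24: (13,16) 1 'b'
  25: (16,10) 3 'bba'
  26: (10,15) 2 'bb'
  27: (15,9) 4 'bbba'

[0, 6, 5, 4, 3, 5, 2, 4, 3, 1, 2, 4, 3, 4, 2, 5, 0, 1, 4, 3, 2, 3, 4, 3, 1, 3, 2, 4]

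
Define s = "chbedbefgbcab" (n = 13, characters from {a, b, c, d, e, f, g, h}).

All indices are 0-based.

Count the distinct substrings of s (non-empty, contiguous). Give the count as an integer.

rank→(start, suffix):
  0 → (11, 'ab')
  1 → (12, 'b')
  2 → (9, 'bcab')
  3 → (2, 'bedbefgbcab')
  4 → (5, 'befgbcab')
  5 → (10, 'cab')
  6 → (0, 'chbedbefgbcab')
  7 → (4, 'dbefgbcab')
  8 → (3, 'edbefgbcab')
  9 → (6, 'efgbcab')
  10 → (7, 'fgbcab')
  11 → (8, 'gbcab')
  12 → (1, 'hbedbefgbcab')

SA = [11, 12, 9, 2, 5, 10, 0, 4, 3, 6, 7, 8, 1]
i: (SA[i-1],SA[i]) lcp shared
  1: (11,12) 0 ''
  2: (12,9) 1 'b'
  3: (9,2) 1 'b'
  4: (2,5) 2 'be'
  5: (5,10) 0 ''
  6: (10,0) 1 'c'
  7: (0,4) 0 ''
  8: (4,3) 0 ''
  9: (3,6) 1 'e'
  10: (6,7) 0 ''
  11: (7,8) 0 ''
  12: (8,1) 0 ''

n(n+1)/2 = 13·14/2 = 91
Σ LCP = 0 + 0 + 1 + 1 + 2 + 0 + 1 + 0 + 0 + 1 + 0 + 0 + 0 = 6
distinct = 91 − 6 = 85

85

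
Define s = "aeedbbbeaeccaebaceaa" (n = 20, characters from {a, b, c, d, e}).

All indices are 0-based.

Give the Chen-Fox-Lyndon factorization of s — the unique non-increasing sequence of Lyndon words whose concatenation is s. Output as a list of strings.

emit factor 1: 'aeedbbbe' (i=0, period=8)
emit factor 2: 'aecc' (i=8, period=4)
emit factor 3: 'aeb' (i=12, period=3)
emit factor 4: 'ace' (i=15, period=3)
emit factor 5: 'a' (i=18, period=1)
emit factor 6: 'a' (i=19, period=1)

["aeedbbbe", "aecc", "aeb", "ace", "a", "a"]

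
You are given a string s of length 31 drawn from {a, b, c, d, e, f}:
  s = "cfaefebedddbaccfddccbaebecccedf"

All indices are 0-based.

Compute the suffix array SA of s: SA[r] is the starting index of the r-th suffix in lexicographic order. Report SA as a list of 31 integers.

[12, 21, 2, 11, 20, 23, 6, 19, 18, 25, 26, 13, 27, 0, 14, 10, 17, 9, 16, 8, 29, 22, 5, 24, 7, 28, 3, 30, 1, 15, 4]

sorted suffixes:
  #0 SA[0]=12  'accfddccbaebecccedf'
  #1 SA[1]=21  'aebecccedf'
  #2 SA[2]=2  'aefebedddbaccfddccbaebecccedf'
  #3 SA[3]=11  'baccfddccbaebecccedf'
  #4 SA[4]=20  'baebecccedf'
  #5 SA[5]=23  'becccedf'
  #6 SA[6]=6  'bedddbaccfddccbaebecccedf'
  #7 SA[7]=19  'cbaebecccedf'
  #8 SA[8]=18  'ccbaebecccedf'
  #9 SA[9]=25  'cccedf'
  #10 SA[10]=26  'ccedf'
  #11 SA[11]=13  'ccfddccbaebecccedf'
  #12 SA[12]=27  'cedf'
  #13 SA[13]=0  'cfaefebedddbaccfddccbaebecccedf'
  #14 SA[14]=14  'cfddccbaebecccedf'
  #15 SA[15]=10  'dbaccfddccbaebecccedf'
  #16 SA[16]=17  'dccbaebecccedf'
  #17 SA[17]=9  'ddbaccfddccbaebecccedf'
  #18 SA[18]=16  'ddccbaebecccedf'
  #19 SA[19]=8  'dddbaccfddccbaebecccedf'
  #20 SA[20]=29  'df'
  #21 SA[21]=22  'ebecccedf'
  #22 SA[22]=5  'ebedddbaccfddccbaebecccedf'
  #23 SA[23]=24  'ecccedf'
  #24 SA[24]=7  'edddbaccfddccbaebecccedf'
  #25 SA[25]=28  'edf'
  #26 SA[26]=3  'efebedddbaccfddccbaebecccedf'
  #27 SA[27]=30  'f'
  #28 SA[28]=1  'faefebedddbaccfddccbaebecccedf'
  #29 SA[29]=15  'fddccbaebecccedf'
  #30 SA[30]=4  'febedddbaccfddccbaebecccedf'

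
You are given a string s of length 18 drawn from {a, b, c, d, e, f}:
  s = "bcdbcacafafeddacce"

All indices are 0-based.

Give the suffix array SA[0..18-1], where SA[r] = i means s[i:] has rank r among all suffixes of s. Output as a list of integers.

[5, 14, 7, 9, 3, 0, 4, 6, 15, 1, 16, 13, 2, 12, 17, 11, 8, 10]

rank→(start, suffix):
  0 → (5, 'acafafeddacce')
  1 → (14, 'acce')
  2 → (7, 'afafeddacce')
  3 → (9, 'afeddacce')
  4 → (3, 'bcacafafeddacce')
  5 → (0, 'bcdbcacafafeddacce')
  6 → (4, 'cacafafeddacce')
  7 → (6, 'cafafeddacce')
  8 → (15, 'cce')
  9 → (1, 'cdbcacafafeddacce')
  10 → (16, 'ce')
  11 → (13, 'dacce')
  12 → (2, 'dbcacafafeddacce')
  13 → (12, 'ddacce')
  14 → (17, 'e')
  15 → (11, 'eddacce')
  16 → (8, 'fafeddacce')
  17 → (10, 'feddacce')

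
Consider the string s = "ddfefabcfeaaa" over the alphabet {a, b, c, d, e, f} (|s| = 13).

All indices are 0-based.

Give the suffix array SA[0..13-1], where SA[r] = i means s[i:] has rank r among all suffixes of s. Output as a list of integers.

[12, 11, 10, 5, 6, 7, 0, 1, 9, 3, 4, 8, 2]

rank→(start, suffix):
  0 → (12, 'a')
  1 → (11, 'aa')
  2 → (10, 'aaa')
  3 → (5, 'abcfeaaa')
  4 → (6, 'bcfeaaa')
  5 → (7, 'cfeaaa')
  6 → (0, 'ddfefabcfeaaa')
  7 → (1, 'dfefabcfeaaa')
  8 → (9, 'eaaa')
  9 → (3, 'efabcfeaaa')
  10 → (4, 'fabcfeaaa')
  11 → (8, 'feaaa')
  12 → (2, 'fefabcfeaaa')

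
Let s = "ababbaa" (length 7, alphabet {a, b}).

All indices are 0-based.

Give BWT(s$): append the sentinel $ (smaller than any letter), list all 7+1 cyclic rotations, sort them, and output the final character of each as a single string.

aab$bbaa

rank  rotation  last
    0  $ababbaa  a
    1  a$ababba  a
    2  aa$ababb  b
    3  ababbaa$  $
    4  abbaa$ab  b
    5  baa$abab  b
    6  babbaa$a  a
    7  bbaa$aba  a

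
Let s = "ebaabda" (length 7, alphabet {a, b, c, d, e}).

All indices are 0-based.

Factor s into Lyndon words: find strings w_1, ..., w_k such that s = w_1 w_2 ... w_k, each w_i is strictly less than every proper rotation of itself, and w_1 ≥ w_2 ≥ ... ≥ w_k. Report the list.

emit factor 1: 'e' (i=0, period=1)
emit factor 2: 'b' (i=1, period=1)
emit factor 3: 'aabd' (i=2, period=4)
emit factor 4: 'a' (i=6, period=1)

["e", "b", "aabd", "a"]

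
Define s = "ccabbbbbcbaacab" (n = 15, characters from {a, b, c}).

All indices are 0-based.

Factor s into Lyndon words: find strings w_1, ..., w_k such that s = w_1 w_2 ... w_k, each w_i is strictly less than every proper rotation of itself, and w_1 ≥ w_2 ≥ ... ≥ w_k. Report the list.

emit factor 1: 'c' (i=0, period=1)
emit factor 2: 'c' (i=1, period=1)
emit factor 3: 'abbbbbcb' (i=2, period=8)
emit factor 4: 'aacab' (i=10, period=5)

["c", "c", "abbbbbcb", "aacab"]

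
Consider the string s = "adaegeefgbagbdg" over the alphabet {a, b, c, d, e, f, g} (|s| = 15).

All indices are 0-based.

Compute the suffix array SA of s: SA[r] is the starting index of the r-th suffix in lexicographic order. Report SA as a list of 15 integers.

[0, 2, 10, 9, 12, 1, 13, 5, 6, 3, 7, 14, 8, 11, 4]

rank | idx | suffix
   0 |   0 | adaegeefgbagbdg
   1 |   2 | aegeefgbagbdg
   2 |  10 | agbdg
   3 |   9 | bagbdg
   4 |  12 | bdg
   5 |   1 | daegeefgbagbdg
   6 |  13 | dg
   7 |   5 | eefgbagbdg
   8 |   6 | efgbagbdg
   9 |   3 | egeefgbagbdg
  10 |   7 | fgbagbdg
  11 |  14 | g
  12 |   8 | gbagbdg
  13 |  11 | gbdg
  14 |   4 | geefgbagbdg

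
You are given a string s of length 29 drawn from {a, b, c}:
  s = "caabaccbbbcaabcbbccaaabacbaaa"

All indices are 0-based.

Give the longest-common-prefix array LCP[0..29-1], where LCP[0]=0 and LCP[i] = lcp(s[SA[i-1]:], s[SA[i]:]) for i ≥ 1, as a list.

[0, 1, 2, 3, 2, 5, 3, 1, 4, 2, 1, 2, 0, 2, 3, 1, 2, 3, 1, 2, 2, 0, 3, 4, 1, 2, 3, 1, 2]

rank | idx | suffix
   0 |  28 | a
   1 |  27 | aa
   2 |  26 | aaa
   3 |  19 | aaabacbaaa
   4 |  20 | aabacbaaa
   5 |   1 | aabaccbbbcaabcbbccaaabacbaaa
   6 |  11 | aabcbbccaaabacbaaa
   7 |  21 | abacbaaa
   8 |   2 | abaccbbbcaabcbbccaaabacbaaa
   9 |  12 | abcbbccaaabacbaaa
  10 |  23 | acbaaa
  11 |   4 | accbbbcaabcbbccaaabacbaaa
  12 |  25 | baaa
  13 |  22 | bacbaaa
  14 |   3 | baccbbbcaabcbbccaaabacbaaa
  15 |   7 | bbbcaabcbbccaaabacbaaa
  16 |   8 | bbcaabcbbccaaabacbaaa
  17 |  15 | bbccaaabacbaaa
  18 |   9 | bcaabcbbccaaabacbaaa
  19 |  13 | bcbbccaaabacbaaa
  20 |  16 | bccaaabacbaaa
  21 |  18 | caaabacbaaa
  22 |   0 | caabaccbbbcaabcbbccaaabacbaaa
  23 |  10 | caabcbbccaaabacbaaa
  24 |  24 | cbaaa
  25 |   6 | cbbbcaabcbbccaaabacbaaa
  26 |  14 | cbbccaaabacbaaa
  27 |  17 | ccaaabacbaaa
  28 |   5 | ccbbbcaabcbbccaaabacbaaa

SA = [28, 27, 26, 19, 20, 1, 11, 21, 2, 12, 23, 4, 25, 22, 3, 7, 8, 15, 9, 13, 16, 18, 0, 10, 24, 6, 14, 17, 5]
rank  pair      lcp
   1  s[28:],s[27:]  1  'a'
   2  s[27:],s[26:]  2  'aa'
   3  s[26:],s[19:]  3  'aaa'
   4  s[19:],s[20:]  2  'aa'
   5  s[20:],s[1:]  5  'aabac'
   6  s[1:],s[11:]  3  'aab'
   7  s[11:],s[21:]  1  'a'
   8  s[21:],s[2:]  4  'abac'
   9  s[2:],s[12:]  2  'ab'
  10  s[12:],s[23:]  1  'a'
  11  s[23:],s[4:]  2  'ac'
  12  s[4:],s[25:]  0  ''
  13  s[25:],s[22:]  2  'ba'
  14  s[22:],s[3:]  3  'bac'
  15  s[3:],s[7:]  1  'b'
  16  s[7:],s[8:]  2  'bb'
  17  s[8:],s[15:]  3  'bbc'
  18  s[15:],s[9:]  1  'b'
  19  s[9:],s[13:]  2  'bc'
  20  s[13:],s[16:]  2  'bc'
  21  s[16:],s[18:]  0  ''
  22  s[18:],s[0:]  3  'caa'
  23  s[0:],s[10:]  4  'caab'
  24  s[10:],s[24:]  1  'c'
  25  s[24:],s[6:]  2  'cb'
  26  s[6:],s[14:]  3  'cbb'
  27  s[14:],s[17:]  1  'c'
  28  s[17:],s[5:]  2  'cc'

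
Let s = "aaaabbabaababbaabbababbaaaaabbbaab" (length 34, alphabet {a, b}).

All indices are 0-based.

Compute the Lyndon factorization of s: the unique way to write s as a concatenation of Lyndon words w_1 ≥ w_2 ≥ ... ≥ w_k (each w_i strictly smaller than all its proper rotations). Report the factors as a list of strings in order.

["aaaabbabaababbaabbababb", "aaaaabbbaab"]

emit factor 1: 'aaaabbabaababbaabbababb' (i=0, period=23)
emit factor 2: 'aaaaabbbaab' (i=23, period=11)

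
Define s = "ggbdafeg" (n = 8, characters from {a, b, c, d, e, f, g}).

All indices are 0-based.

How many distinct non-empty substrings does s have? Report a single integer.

34

rank→(start, suffix):
  0 → (4, 'afeg')
  1 → (2, 'bdafeg')
  2 → (3, 'dafeg')
  3 → (6, 'eg')
  4 → (5, 'feg')
  5 → (7, 'g')
  6 → (1, 'gbdafeg')
  7 → (0, 'ggbdafeg')

SA = [4, 2, 3, 6, 5, 7, 1, 0]
[i] adj suffixes → lcp
  [1] 4/2 → 0 ('')
  [2] 2/3 → 0 ('')
  [3] 3/6 → 0 ('')
  [4] 6/5 → 0 ('')
  [5] 5/7 → 0 ('')
  [6] 7/1 → 1 ('g')
  [7] 1/0 → 1 ('g')

n(n+1)/2 = 8·9/2 = 36
Σ LCP = 0 + 0 + 0 + 0 + 0 + 0 + 1 + 1 = 2
distinct = 36 − 2 = 34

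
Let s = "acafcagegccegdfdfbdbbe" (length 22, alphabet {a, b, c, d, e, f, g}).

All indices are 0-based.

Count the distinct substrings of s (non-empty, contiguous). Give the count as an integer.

rank→(start, suffix):
  0 → (0, 'acafcagegccegdfdfbdbbe')
  1 → (2, 'afcagegccegdfdfbdbbe')
  2 → (5, 'agegccegdfdfbdbbe')
  3 → (19, 'bbe')
  4 → (17, 'bdbbe')
  5 → (20, 'be')
  6 → (1, 'cafcagegccegdfdfbdbbe')
  7 → (4, 'cagegccegdfdfbdbbe')
  8 → (9, 'ccegdfdfbdbbe')
  9 → (10, 'cegdfdfbdbbe')
  10 → (18, 'dbbe')
  11 → (15, 'dfbdbbe')
  12 → (13, 'dfdfbdbbe')
  13 → (21, 'e')
  14 → (7, 'egccegdfdfbdbbe')
  15 → (11, 'egdfdfbdbbe')
  16 → (16, 'fbdbbe')
  17 → (3, 'fcagegccegdfdfbdbbe')
  18 → (14, 'fdfbdbbe')
  19 → (8, 'gccegdfdfbdbbe')
  20 → (12, 'gdfdfbdbbe')
  21 → (6, 'gegccegdfdfbdbbe')

SA = [0, 2, 5, 19, 17, 20, 1, 4, 9, 10, 18, 15, 13, 21, 7, 11, 16, 3, 14, 8, 12, 6]
i: (SA[i-1],SA[i]) lcp shared
  1: (0,2) 1 'a'
  2: (2,5) 1 'a'
  3: (5,19) 0 ''
  4: (19,17) 1 'b'
  5: (17,20) 1 'b'
  6: (20,1) 0 ''
  7: (1,4) 2 'ca'
  8: (4,9) 1 'c'
  9: (9,10) 1 'c'
  10: (10,18) 0 ''
  11: (18,15) 1 'd'
  12: (15,13) 2 'df'
  13: (13,21) 0 ''
  14: (21,7) 1 'e'
  15: (7,11) 2 'eg'
  16: (11,16) 0 ''
  17: (16,3) 1 'f'
  18: (3,14) 1 'f'
  19: (14,8) 0 ''
  20: (8,12) 1 'g'
  21: (12,6) 1 'g'

n(n+1)/2 = 22·23/2 = 253
Σ LCP = 0 + 1 + 1 + 0 + 1 + 1 + 0 + 2 + 1 + 1 + 0 + 1 + 2 + 0 + 1 + 2 + 0 + 1 + 1 + 0 + 1 + 1 = 18
distinct = 253 − 18 = 235

235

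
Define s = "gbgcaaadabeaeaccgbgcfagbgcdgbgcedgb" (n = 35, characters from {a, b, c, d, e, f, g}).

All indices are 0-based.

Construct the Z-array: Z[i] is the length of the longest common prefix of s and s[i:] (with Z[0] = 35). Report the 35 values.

[35, 0, 1, 0, 0, 0, 0, 0, 0, 0, 0, 0, 0, 0, 0, 0, 4, 0, 1, 0, 0, 0, 4, 0, 1, 0, 0, 4, 0, 1, 0, 0, 0, 2, 0]

Z[0]=35
i=1: i≥r, start 0; Z[1]=0
i=2: i≥r, start 0; Z[2]=1 grow→box=[2,3)
i=3: i≥r, start 0; Z[3]=0
i=4: i≥r, start 0; Z[4]=0
i=5: i≥r, start 0; Z[5]=0
i=6: i≥r, start 0; Z[6]=0
i=7: i≥r, start 0; Z[7]=0
i=8: i≥r, start 0; Z[8]=0
i=9: i≥r, start 0; Z[9]=0
i=10: i≥r, start 0; Z[10]=0
i=11: i≥r, start 0; Z[11]=0
i=12: i≥r, start 0; Z[12]=0
i=13: i≥r, start 0; Z[13]=0
i=14: i≥r, start 0; Z[14]=0
i=15: i≥r, start 0; Z[15]=0
i=16: i≥r, start 0; Z[16]=4 grow→box=[16,20)
i=17: min(r-i=3, Z[1]=0)=0; Z[17]=0
i=18: min(r-i=2, Z[2]=1)=1; Z[18]=1
i=19: min(r-i=1, Z[3]=0)=0; Z[19]=0
i=20: i≥r, start 0; Z[20]=0
i=21: i≥r, start 0; Z[21]=0
i=22: i≥r, start 0; Z[22]=4 grow→box=[22,26)
i=23: min(r-i=3, Z[1]=0)=0; Z[23]=0
i=24: min(r-i=2, Z[2]=1)=1; Z[24]=1
i=25: min(r-i=1, Z[3]=0)=0; Z[25]=0
i=26: i≥r, start 0; Z[26]=0
i=27: i≥r, start 0; Z[27]=4 grow→box=[27,31)
i=28: min(r-i=3, Z[1]=0)=0; Z[28]=0
i=29: min(r-i=2, Z[2]=1)=1; Z[29]=1
i=30: min(r-i=1, Z[3]=0)=0; Z[30]=0
i=31: i≥r, start 0; Z[31]=0
i=32: i≥r, start 0; Z[32]=0
i=33: i≥r, start 0; Z[33]=2 grow→box=[33,35)
i=34: min(r-i=1, Z[1]=0)=0; Z[34]=0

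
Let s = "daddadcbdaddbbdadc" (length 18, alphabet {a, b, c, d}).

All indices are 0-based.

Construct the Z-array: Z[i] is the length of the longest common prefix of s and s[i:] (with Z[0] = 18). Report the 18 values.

Z[0]=18
i=1: fresh scan; Z[1]=0
i=2: fresh scan; Z[2]=1 scan→box=[2,3)
i=3: fresh scan; Z[3]=3 scan→box=[3,6)
i=4: min(r-i=2, Z[1]=0)=0; Z[4]=0
i=5: min(r-i=1, Z[2]=1)=1; Z[5]=1
i=6: fresh scan; Z[6]=0
i=7: fresh scan; Z[7]=0
i=8: fresh scan; Z[8]=4 scan→box=[8,12)
i=9: min(r-i=3, Z[1]=0)=0; Z[9]=0
i=10: min(r-i=2, Z[2]=1)=1; Z[10]=1
i=11: min(r-i=1, Z[3]=3)=1; Z[11]=1
i=12: fresh scan; Z[12]=0
i=13: fresh scan; Z[13]=0
i=14: fresh scan; Z[14]=3 scan→box=[14,17)
i=15: min(r-i=2, Z[1]=0)=0; Z[15]=0
i=16: min(r-i=1, Z[2]=1)=1; Z[16]=1
i=17: fresh scan; Z[17]=0

[18, 0, 1, 3, 0, 1, 0, 0, 4, 0, 1, 1, 0, 0, 3, 0, 1, 0]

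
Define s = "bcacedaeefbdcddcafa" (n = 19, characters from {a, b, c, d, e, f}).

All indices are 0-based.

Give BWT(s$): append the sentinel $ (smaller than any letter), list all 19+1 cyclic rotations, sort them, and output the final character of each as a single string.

rank  rotation              last
    0  $bcacedaeefbdcddcafa  a
    1  a$bcacedaeefbdcddcaf  f
    2  acedaeefbdcddcafa$bc  c
    3  aeefbdcddcafa$bcaced  d
    4  afa$bcacedaeefbdcddc  c
    5  bcacedaeefbdcddcafa$  $
    6  bdcddcafa$bcacedaeef  f
    7  cacedaeefbdcddcafa$b  b
    8  cafa$bcacedaeefbdcdd  d
    9  cddcafa$bcacedaeefbd  d
   10  cedaeefbdcddcafa$bca  a
   11  daeefbdcddcafa$bcace  e
   12  dcafa$bcacedaeefbdcd  d
   13  dcddcafa$bcacedaeefb  b
   14  ddcafa$bcacedaeefbdc  c
   15  edaeefbdcddcafa$bcac  c
   16  eefbdcddcafa$bcaceda  a
   17  efbdcddcafa$bcacedae  e
   18  fa$bcacedaeefbdcddca  a
   19  fbdcddcafa$bcacedaee  e

afcdc$fbddaedbccaeae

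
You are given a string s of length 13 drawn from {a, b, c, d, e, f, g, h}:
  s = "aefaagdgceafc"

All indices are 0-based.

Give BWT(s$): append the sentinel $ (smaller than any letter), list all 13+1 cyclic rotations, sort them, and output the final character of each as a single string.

rank  rotation        last
    0  $aefaagdgceafc  c
    1  aagdgceafc$aef  f
    2  aefaagdgceafc$  $
    3  afc$aefaagdgce  e
    4  agdgceafc$aefa  a
    5  c$aefaagdgceaf  f
    6  ceafc$aefaagdg  g
    7  dgceafc$aefaag  g
    8  eafc$aefaagdgc  c
    9  efaagdgceafc$a  a
   10  faagdgceafc$ae  e
   11  fc$aefaagdgcea  a
   12  gceafc$aefaagd  d
   13  gdgceafc$aefaa  a

cf$eafggcaeada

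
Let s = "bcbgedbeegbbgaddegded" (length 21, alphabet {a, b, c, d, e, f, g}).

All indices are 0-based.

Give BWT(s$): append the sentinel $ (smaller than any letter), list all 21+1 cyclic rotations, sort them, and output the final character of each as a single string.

rank  rotation                last
    0  $bcbgedbeegbbgaddegded  d
    1  addegded$bcbgedbeegbbg  g
    2  bbgaddegded$bcbgedbeeg  g
    3  bcbgedbeegbbgaddegded$  $
    4  beegbbgaddegded$bcbged  d
    5  bgaddegded$bcbgedbeegb  b
    6  bgedbeegbbgaddegded$bc  c
    7  cbgedbeegbbgaddegded$b  b
    8  d$bcbgedbeegbbgaddegde  e
    9  dbeegbbgaddegded$bcbge  e
   10  ddegded$bcbgedbeegbbga  a
   11  ded$bcbgedbeegbbgaddeg  g
   12  degded$bcbgedbeegbbgad  d
   13  ed$bcbgedbeegbbgaddegd  d
   14  edbeegbbgaddegded$bcbg  g
   15  eegbbgaddegded$bcbgedb  b
   16  egbbgaddegded$bcbgedbe  e
   17  egded$bcbgedbeegbbgadd  d
   18  gaddegded$bcbgedbeegbb  b
   19  gbbgaddegded$bcbgedbee  e
   20  gded$bcbgedbeegbbgadde  e
   21  gedbeegbbgaddegded$bcb  b

dgg$dbcbeeagddgbedbeeb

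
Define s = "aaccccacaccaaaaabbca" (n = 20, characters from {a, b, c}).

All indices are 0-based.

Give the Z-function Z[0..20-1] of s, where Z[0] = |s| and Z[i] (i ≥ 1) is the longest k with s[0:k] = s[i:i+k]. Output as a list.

Z[0]=20
i=1: outside box; Z[1]=1 extend→box=[1,2)
i=2: outside box; Z[2]=0
i=3: outside box; Z[3]=0
i=4: outside box; Z[4]=0
i=5: outside box; Z[5]=0
i=6: outside box; Z[6]=1 extend→box=[6,7)
i=7: outside box; Z[7]=0
i=8: outside box; Z[8]=1 extend→box=[8,9)
i=9: outside box; Z[9]=0
i=10: outside box; Z[10]=0
i=11: outside box; Z[11]=2 extend→box=[11,13)
i=12: min(r-i=1, Z[1]=1)=1; Z[12]=2 extend→box=[12,14)
i=13: min(r-i=1, Z[1]=1)=1; Z[13]=2 extend→box=[13,15)
i=14: min(r-i=1, Z[1]=1)=1; Z[14]=2 extend→box=[14,16)
i=15: min(r-i=1, Z[1]=1)=1; Z[15]=1
i=16: outside box; Z[16]=0
i=17: outside box; Z[17]=0
i=18: outside box; Z[18]=0
i=19: outside box; Z[19]=1 extend→box=[19,20)

[20, 1, 0, 0, 0, 0, 1, 0, 1, 0, 0, 2, 2, 2, 2, 1, 0, 0, 0, 1]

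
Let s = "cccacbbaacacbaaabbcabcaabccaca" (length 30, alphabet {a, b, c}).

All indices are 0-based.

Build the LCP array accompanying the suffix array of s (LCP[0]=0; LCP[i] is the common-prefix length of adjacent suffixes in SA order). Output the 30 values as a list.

[0, 1, 2, 3, 2, 1, 2, 3, 1, 3, 2, 3, 0, 3, 1, 2, 1, 3, 2, 0, 2, 2, 2, 3, 4, 1, 2, 1, 4, 2]

rank→(start, suffix):
  0 → (29, 'a')
  1 → (13, 'aaabbcabcaabccaca')
  2 → (14, 'aabbcabcaabccaca')
  3 → (22, 'aabccaca')
  4 → (7, 'aacacbaaabbcabcaabccaca')
  5 → (15, 'abbcabcaabccaca')
  6 → (19, 'abcaabccaca')
  7 → (23, 'abccaca')
  8 → (27, 'aca')
  9 → (8, 'acacbaaabbcabcaabccaca')
  10 → (10, 'acbaaabbcabcaabccaca')
  11 → (3, 'acbbaacacbaaabbcabcaabccaca')
  12 → (12, 'baaabbcabcaabccaca')
  13 → (6, 'baacacbaaabbcabcaabccaca')
  14 → (5, 'bbaacacbaaabbcabcaabccaca')
  15 → (16, 'bbcabcaabccaca')
  16 → (20, 'bcaabccaca')
  17 → (17, 'bcabcaabccaca')
  18 → (24, 'bccaca')
  19 → (28, 'ca')
  20 → (21, 'caabccaca')
  21 → (18, 'cabcaabccaca')
  22 → (26, 'caca')
  23 → (9, 'cacbaaabbcabcaabccaca')
  24 → (2, 'cacbbaacacbaaabbcabcaabccaca')
  25 → (11, 'cbaaabbcabcaabccaca')
  26 → (4, 'cbbaacacbaaabbcabcaabccaca')
  27 → (25, 'ccaca')
  28 → (1, 'ccacbbaacacbaaabbcabcaabccaca')
  29 → (0, 'cccacbbaacacbaaabbcabcaabccaca')

SA = [29, 13, 14, 22, 7, 15, 19, 23, 27, 8, 10, 3, 12, 6, 5, 16, 20, 17, 24, 28, 21, 18, 26, 9, 2, 11, 4, 25, 1, 0]
i: (SA[i-1],SA[i]) lcp shared
  1: (29,13) 1 'a'
  2: (13,14) 2 'aa'
  3: (14,22) 3 'aab'
  4: (22,7) 2 'aa'
  5: (7,15) 1 'a'
  6: (15,19) 2 'ab'
  7: (19,23) 3 'abc'
  8: (23,27) 1 'a'
  9: (27,8) 3 'aca'
  10: (8,10) 2 'ac'
  11: (10,3) 3 'acb'
  12: (3,12) 0 ''
  13: (12,6) 3 'baa'
  14: (6,5) 1 'b'
  15: (5,16) 2 'bb'
  16: (16,20) 1 'b'
  17: (20,17) 3 'bca'
  18: (17,24) 2 'bc'
  19: (24,28) 0 ''
  20: (28,21) 2 'ca'
  21: (21,18) 2 'ca'
  22: (18,26) 2 'ca'
  23: (26,9) 3 'cac'
  24: (9,2) 4 'cacb'
  25: (2,11) 1 'c'
  26: (11,4) 2 'cb'
  27: (4,25) 1 'c'
  28: (25,1) 4 'ccac'
  29: (1,0) 2 'cc'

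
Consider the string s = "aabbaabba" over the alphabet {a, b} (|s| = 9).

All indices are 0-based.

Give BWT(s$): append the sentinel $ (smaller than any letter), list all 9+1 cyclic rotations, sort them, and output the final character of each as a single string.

rank  rotation    last
    0  $aabbaabba  a
    1  a$aabbaabb  b
    2  aabba$aabb  b
    3  aabbaabba$  $
    4  abba$aabba  a
    5  abbaabba$a  a
    6  ba$aabbaab  b
    7  baabba$aab  b
    8  bba$aabbaa  a
    9  bbaabba$aa  a

abb$aabbaa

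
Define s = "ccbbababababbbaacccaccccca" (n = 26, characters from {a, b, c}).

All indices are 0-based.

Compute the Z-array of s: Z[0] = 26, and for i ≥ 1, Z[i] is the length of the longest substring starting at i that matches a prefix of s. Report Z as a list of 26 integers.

Z[0]=26
i=1: outside box; Z[1]=1 scan→box=[1,2)
i=2: outside box; Z[2]=0
i=3: outside box; Z[3]=0
i=4: outside box; Z[4]=0
i=5: outside box; Z[5]=0
i=6: outside box; Z[6]=0
i=7: outside box; Z[7]=0
i=8: outside box; Z[8]=0
i=9: outside box; Z[9]=0
i=10: outside box; Z[10]=0
i=11: outside box; Z[11]=0
i=12: outside box; Z[12]=0
i=13: outside box; Z[13]=0
i=14: outside box; Z[14]=0
i=15: outside box; Z[15]=0
i=16: outside box; Z[16]=2 scan→box=[16,18)
i=17: min(r-i=1, Z[1]=1)=1; Z[17]=2 scan→box=[17,19)
i=18: min(r-i=1, Z[1]=1)=1; Z[18]=1
i=19: outside box; Z[19]=0
i=20: outside box; Z[20]=2 scan→box=[20,22)
i=21: min(r-i=1, Z[1]=1)=1; Z[21]=2 scan→box=[21,23)
i=22: min(r-i=1, Z[1]=1)=1; Z[22]=2 scan→box=[22,24)
i=23: min(r-i=1, Z[1]=1)=1; Z[23]=2 scan→box=[23,25)
i=24: min(r-i=1, Z[1]=1)=1; Z[24]=1
i=25: outside box; Z[25]=0

[26, 1, 0, 0, 0, 0, 0, 0, 0, 0, 0, 0, 0, 0, 0, 0, 2, 2, 1, 0, 2, 2, 2, 2, 1, 0]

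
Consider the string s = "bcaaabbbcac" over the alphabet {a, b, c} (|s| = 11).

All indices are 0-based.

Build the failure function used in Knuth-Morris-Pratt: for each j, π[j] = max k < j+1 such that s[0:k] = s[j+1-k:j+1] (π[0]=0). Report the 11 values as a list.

π[0] = 0
j=1 s[j]='c': π[1]=0 (border '')
j=2 s[j]='a': π[2]=0 (border '')
j=3 s[j]='a': π[3]=0 (border '')
j=4 s[j]='a': π[4]=0 (border '')
j=5 s[j]='b': π[5]=1 (border 'b')
j=6 s[j]='b': k: 1→0; π[6]=1 (border 'b')
j=7 s[j]='b': k: 1→0; π[7]=1 (border 'b')
j=8 s[j]='c': π[8]=2 (border 'bc')
j=9 s[j]='a': π[9]=3 (border 'bca')
j=10 s[j]='c': k: 3→0; π[10]=0 (border '')

[0, 0, 0, 0, 0, 1, 1, 1, 2, 3, 0]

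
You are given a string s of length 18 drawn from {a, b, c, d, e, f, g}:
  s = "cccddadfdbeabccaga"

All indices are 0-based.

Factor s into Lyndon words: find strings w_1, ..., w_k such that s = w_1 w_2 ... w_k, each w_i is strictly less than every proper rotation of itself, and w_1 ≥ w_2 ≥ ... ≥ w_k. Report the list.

emit factor 1: 'cccdd' (i=0, period=5)
emit factor 2: 'adfdbe' (i=5, period=6)
emit factor 3: 'abccag' (i=11, period=6)
emit factor 4: 'a' (i=17, period=1)

["cccdd", "adfdbe", "abccag", "a"]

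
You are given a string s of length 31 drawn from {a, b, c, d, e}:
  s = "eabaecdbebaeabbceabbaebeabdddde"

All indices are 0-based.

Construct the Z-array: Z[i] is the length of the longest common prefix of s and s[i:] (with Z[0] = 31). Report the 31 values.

Z[0]=31
i=1: i≥r, start 0; Z[1]=0
i=2: i≥r, start 0; Z[2]=0
i=3: i≥r, start 0; Z[3]=0
i=4: i≥r, start 0; Z[4]=1 scan→box=[4,5)
i=5: i≥r, start 0; Z[5]=0
i=6: i≥r, start 0; Z[6]=0
i=7: i≥r, start 0; Z[7]=0
i=8: i≥r, start 0; Z[8]=1 scan→box=[8,9)
i=9: i≥r, start 0; Z[9]=0
i=10: i≥r, start 0; Z[10]=0
i=11: i≥r, start 0; Z[11]=3 scan→box=[11,14)
i=12: min(r-i=2, Z[1]=0)=0; Z[12]=0
i=13: min(r-i=1, Z[2]=0)=0; Z[13]=0
i=14: i≥r, start 0; Z[14]=0
i=15: i≥r, start 0; Z[15]=0
i=16: i≥r, start 0; Z[16]=3 scan→box=[16,19)
i=17: min(r-i=2, Z[1]=0)=0; Z[17]=0
i=18: min(r-i=1, Z[2]=0)=0; Z[18]=0
i=19: i≥r, start 0; Z[19]=0
i=20: i≥r, start 0; Z[20]=0
i=21: i≥r, start 0; Z[21]=1 scan→box=[21,22)
i=22: i≥r, start 0; Z[22]=0
i=23: i≥r, start 0; Z[23]=3 scan→box=[23,26)
i=24: min(r-i=2, Z[1]=0)=0; Z[24]=0
i=25: min(r-i=1, Z[2]=0)=0; Z[25]=0
i=26: i≥r, start 0; Z[26]=0
i=27: i≥r, start 0; Z[27]=0
i=28: i≥r, start 0; Z[28]=0
i=29: i≥r, start 0; Z[29]=0
i=30: i≥r, start 0; Z[30]=1 scan→box=[30,31)

[31, 0, 0, 0, 1, 0, 0, 0, 1, 0, 0, 3, 0, 0, 0, 0, 3, 0, 0, 0, 0, 1, 0, 3, 0, 0, 0, 0, 0, 0, 1]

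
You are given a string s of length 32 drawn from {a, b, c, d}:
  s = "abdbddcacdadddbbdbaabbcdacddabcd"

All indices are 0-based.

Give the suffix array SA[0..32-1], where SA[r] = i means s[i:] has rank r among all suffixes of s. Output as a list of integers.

[18, 19, 28, 0, 7, 24, 10, 17, 20, 14, 29, 21, 15, 1, 3, 6, 30, 22, 8, 25, 31, 27, 23, 9, 16, 13, 2, 5, 26, 12, 4, 11]

rank→(start, suffix):
  0 → (18, 'aabbcdacddabcd')
  1 → (19, 'abbcdacddabcd')
  2 → (28, 'abcd')
  3 → (0, 'abdbddcacdadddbbdbaabbcdacddabcd')
  4 → (7, 'acdadddbbdbaabbcdacddabcd')
  5 → (24, 'acddabcd')
  6 → (10, 'adddbbdbaabbcdacddabcd')
  7 → (17, 'baabbcdacddabcd')
  8 → (20, 'bbcdacddabcd')
  9 → (14, 'bbdbaabbcdacddabcd')
  10 → (29, 'bcd')
  11 → (21, 'bcdacddabcd')
  12 → (15, 'bdbaabbcdacddabcd')
  13 → (1, 'bdbddcacdadddbbdbaabbcdacddabcd')
  14 → (3, 'bddcacdadddbbdbaabbcdacddabcd')
  15 → (6, 'cacdadddbbdbaabbcdacddabcd')
  16 → (30, 'cd')
  17 → (22, 'cdacddabcd')
  18 → (8, 'cdadddbbdbaabbcdacddabcd')
  19 → (25, 'cddabcd')
  20 → (31, 'd')
  21 → (27, 'dabcd')
  22 → (23, 'dacddabcd')
  23 → (9, 'dadddbbdbaabbcdacddabcd')
  24 → (16, 'dbaabbcdacddabcd')
  25 → (13, 'dbbdbaabbcdacddabcd')
  26 → (2, 'dbddcacdadddbbdbaabbcdacddabcd')
  27 → (5, 'dcacdadddbbdbaabbcdacddabcd')
  28 → (26, 'ddabcd')
  29 → (12, 'ddbbdbaabbcdacddabcd')
  30 → (4, 'ddcacdadddbbdbaabbcdacddabcd')
  31 → (11, 'dddbbdbaabbcdacddabcd')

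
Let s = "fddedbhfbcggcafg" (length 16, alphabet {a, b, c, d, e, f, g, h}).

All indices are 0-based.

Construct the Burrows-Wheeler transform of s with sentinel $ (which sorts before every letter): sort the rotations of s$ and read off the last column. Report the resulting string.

gcfdgbefddh$afgcb

rank  rotation           last
    0  $fddedbhfbcggcafg  g
    1  afg$fddedbhfbcggc  c
    2  bcggcafg$fddedbhf  f
    3  bhfbcggcafg$fdded  d
    4  cafg$fddedbhfbcgg  g
    5  cggcafg$fddedbhfb  b
    6  dbhfbcggcafg$fdde  e
    7  ddedbhfbcggcafg$f  f
    8  dedbhfbcggcafg$fd  d
    9  edbhfbcggcafg$fdd  d
   10  fbcggcafg$fddedbh  h
   11  fddedbhfbcggcafg$  $
   12  fg$fddedbhfbcggca  a
   13  g$fddedbhfbcggcaf  f
   14  gcafg$fddedbhfbcg  g
   15  ggcafg$fddedbhfbc  c
   16  hfbcggcafg$fddedb  b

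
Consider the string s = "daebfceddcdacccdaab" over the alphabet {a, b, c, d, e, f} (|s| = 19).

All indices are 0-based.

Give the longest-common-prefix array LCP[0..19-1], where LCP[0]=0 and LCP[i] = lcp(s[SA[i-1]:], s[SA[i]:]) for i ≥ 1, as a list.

sorted suffixes:
  #0 SA[0]=16  'aab'
  #1 SA[1]=17  'ab'
  #2 SA[2]=11  'acccdaab'
  #3 SA[3]=1  'aebfceddcdacccdaab'
  #4 SA[4]=18  'b'
  #5 SA[5]=3  'bfceddcdacccdaab'
  #6 SA[6]=12  'cccdaab'
  #7 SA[7]=13  'ccdaab'
  #8 SA[8]=14  'cdaab'
  #9 SA[9]=9  'cdacccdaab'
  #10 SA[10]=5  'ceddcdacccdaab'
  #11 SA[11]=15  'daab'
  #12 SA[12]=10  'dacccdaab'
  #13 SA[13]=0  'daebfceddcdacccdaab'
  #14 SA[14]=8  'dcdacccdaab'
  #15 SA[15]=7  'ddcdacccdaab'
  #16 SA[16]=2  'ebfceddcdacccdaab'
  #17 SA[17]=6  'eddcdacccdaab'
  #18 SA[18]=4  'fceddcdacccdaab'

SA = [16, 17, 11, 1, 18, 3, 12, 13, 14, 9, 5, 15, 10, 0, 8, 7, 2, 6, 4]
i: (SA[i-1],SA[i]) lcp shared
  1: (16,17) 1 'a'
  2: (17,11) 1 'a'
  3: (11,1) 1 'a'
  4: (1,18) 0 ''
  5: (18,3) 1 'b'
  6: (3,12) 0 ''
  7: (12,13) 2 'cc'
  8: (13,14) 1 'c'
  9: (14,9) 3 'cda'
  10: (9,5) 1 'c'
  11: (5,15) 0 ''
  12: (15,10) 2 'da'
  13: (10,0) 2 'da'
  14: (0,8) 1 'd'
  15: (8,7) 1 'd'
  16: (7,2) 0 ''
  17: (2,6) 1 'e'
  18: (6,4) 0 ''

[0, 1, 1, 1, 0, 1, 0, 2, 1, 3, 1, 0, 2, 2, 1, 1, 0, 1, 0]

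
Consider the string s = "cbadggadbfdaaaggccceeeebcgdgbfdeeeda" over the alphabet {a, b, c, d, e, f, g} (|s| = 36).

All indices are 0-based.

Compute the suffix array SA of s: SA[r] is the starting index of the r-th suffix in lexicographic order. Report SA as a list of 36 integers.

[35, 11, 12, 6, 2, 13, 1, 23, 8, 28, 0, 16, 17, 18, 24, 34, 10, 7, 30, 26, 3, 22, 33, 21, 32, 20, 31, 19, 9, 29, 5, 27, 15, 25, 4, 14]

sorted suffixes:
  #0 SA[0]=35  'a'
  #1 SA[1]=11  'aaaggccceeeebcgdgbfdeeeda'
  #2 SA[2]=12  'aaggccceeeebcgdgbfdeeeda'
  #3 SA[3]=6  'adbfdaaaggccceeeebcgdgbfdeeeda'
  #4 SA[4]=2  'adggadbfdaaaggccceeeebcgdgbfdeeeda'
  #5 SA[5]=13  'aggccceeeebcgdgbfdeeeda'
  #6 SA[6]=1  'badggadbfdaaaggccceeeebcgdgbfdeeeda'
  #7 SA[7]=23  'bcgdgbfdeeeda'
  #8 SA[8]=8  'bfdaaaggccceeeebcgdgbfdeeeda'
  #9 SA[9]=28  'bfdeeeda'
  #10 SA[10]=0  'cbadggadbfdaaaggccceeeebcgdgbfdeeeda'
  #11 SA[11]=16  'ccceeeebcgdgbfdeeeda'
  #12 SA[12]=17  'cceeeebcgdgbfdeeeda'
  #13 SA[13]=18  'ceeeebcgdgbfdeeeda'
  #14 SA[14]=24  'cgdgbfdeeeda'
  #15 SA[15]=34  'da'
  #16 SA[16]=10  'daaaggccceeeebcgdgbfdeeeda'
  #17 SA[17]=7  'dbfdaaaggccceeeebcgdgbfdeeeda'
  #18 SA[18]=30  'deeeda'
  #19 SA[19]=26  'dgbfdeeeda'
  #20 SA[20]=3  'dggadbfdaaaggccceeeebcgdgbfdeeeda'
  #21 SA[21]=22  'ebcgdgbfdeeeda'
  #22 SA[22]=33  'eda'
  #23 SA[23]=21  'eebcgdgbfdeeeda'
  #24 SA[24]=32  'eeda'
  #25 SA[25]=20  'eeebcgdgbfdeeeda'
  #26 SA[26]=31  'eeeda'
  #27 SA[27]=19  'eeeebcgdgbfdeeeda'
  #28 SA[28]=9  'fdaaaggccceeeebcgdgbfdeeeda'
  #29 SA[29]=29  'fdeeeda'
  #30 SA[30]=5  'gadbfdaaaggccceeeebcgdgbfdeeeda'
  #31 SA[31]=27  'gbfdeeeda'
  #32 SA[32]=15  'gccceeeebcgdgbfdeeeda'
  #33 SA[33]=25  'gdgbfdeeeda'
  #34 SA[34]=4  'ggadbfdaaaggccceeeebcgdgbfdeeeda'
  #35 SA[35]=14  'ggccceeeebcgdgbfdeeeda'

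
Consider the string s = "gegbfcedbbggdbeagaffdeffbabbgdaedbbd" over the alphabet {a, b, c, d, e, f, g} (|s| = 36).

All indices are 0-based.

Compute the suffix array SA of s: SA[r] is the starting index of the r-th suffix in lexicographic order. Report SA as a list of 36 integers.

[25, 30, 17, 15, 24, 33, 26, 8, 34, 13, 3, 27, 9, 5, 35, 29, 32, 7, 12, 20, 14, 31, 6, 21, 1, 23, 4, 19, 22, 18, 16, 2, 28, 11, 0, 10]

rank→(start, suffix):
  0 → (25, 'abbgdaedbbd')
  1 → (30, 'aedbbd')
  2 → (17, 'affdeffbabbgdaedbbd')
  3 → (15, 'agaffdeffbabbgdaedbbd')
  4 → (24, 'babbgdaedbbd')
  5 → (33, 'bbd')
  6 → (26, 'bbgdaedbbd')
  7 → (8, 'bbggdbeagaffdeffbabbgdaedbbd')
  8 → (34, 'bd')
  9 → (13, 'beagaffdeffbabbgdaedbbd')
  10 → (3, 'bfcedbbggdbeagaffdeffbabbgdaedbbd')
  11 → (27, 'bgdaedbbd')
  12 → (9, 'bggdbeagaffdeffbabbgdaedbbd')
  13 → (5, 'cedbbggdbeagaffdeffbabbgdaedbbd')
  14 → (35, 'd')
  15 → (29, 'daedbbd')
  16 → (32, 'dbbd')
  17 → (7, 'dbbggdbeagaffdeffbabbgdaedbbd')
  18 → (12, 'dbeagaffdeffbabbgdaedbbd')
  19 → (20, 'deffbabbgdaedbbd')
  20 → (14, 'eagaffdeffbabbgdaedbbd')
  21 → (31, 'edbbd')
  22 → (6, 'edbbggdbeagaffdeffbabbgdaedbbd')
  23 → (21, 'effbabbgdaedbbd')
  24 → (1, 'egbfcedbbggdbeagaffdeffbabbgdaedbbd')
  25 → (23, 'fbabbgdaedbbd')
  26 → (4, 'fcedbbggdbeagaffdeffbabbgdaedbbd')
  27 → (19, 'fdeffbabbgdaedbbd')
  28 → (22, 'ffbabbgdaedbbd')
  29 → (18, 'ffdeffbabbgdaedbbd')
  30 → (16, 'gaffdeffbabbgdaedbbd')
  31 → (2, 'gbfcedbbggdbeagaffdeffbabbgdaedbbd')
  32 → (28, 'gdaedbbd')
  33 → (11, 'gdbeagaffdeffbabbgdaedbbd')
  34 → (0, 'gegbfcedbbggdbeagaffdeffbabbgdaedbbd')
  35 → (10, 'ggdbeagaffdeffbabbgdaedbbd')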